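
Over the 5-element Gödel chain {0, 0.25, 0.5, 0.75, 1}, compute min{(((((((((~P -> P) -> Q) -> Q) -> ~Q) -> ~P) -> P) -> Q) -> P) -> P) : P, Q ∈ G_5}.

The minimum is attained at P = 0.25, Q = 0:
  ~P: Gödel ¬ of 0.25 = 0 (operand ≠ 0)
  (~P -> P): 0 ≤ 0.25, so result = 1
  ((~P -> P) -> Q): 1 > 0, so result = 0
  (((~P -> P) -> Q) -> Q): 0 ≤ 0, so result = 1
  ~Q: Gödel ¬ of 0 = 1 (operand is 0)
  ((((~P -> P) -> Q) -> Q) -> ~Q): 1 ≤ 1, so result = 1
  ~P: Gödel ¬ of 0.25 = 0 (operand ≠ 0)
  (((((~P -> P) -> Q) -> Q) -> ~Q) -> ~P): 1 > 0, so result = 0
  ((((((~P -> P) -> Q) -> Q) -> ~Q) -> ~P) -> P): 0 ≤ 0.25, so result = 1
  (((((((~P -> P) -> Q) -> Q) -> ~Q) -> ~P) -> P) -> Q): 1 > 0, so result = 0
  ((((((((~P -> P) -> Q) -> Q) -> ~Q) -> ~P) -> P) -> Q) -> P): 0 ≤ 0.25, so result = 1
  (((((((((~P -> P) -> Q) -> Q) -> ~Q) -> ~P) -> P) -> Q) -> P) -> P): 1 > 0.25, so result = 0.25
Checking all 25 assignments confirms none give a value below 0.25.

0.25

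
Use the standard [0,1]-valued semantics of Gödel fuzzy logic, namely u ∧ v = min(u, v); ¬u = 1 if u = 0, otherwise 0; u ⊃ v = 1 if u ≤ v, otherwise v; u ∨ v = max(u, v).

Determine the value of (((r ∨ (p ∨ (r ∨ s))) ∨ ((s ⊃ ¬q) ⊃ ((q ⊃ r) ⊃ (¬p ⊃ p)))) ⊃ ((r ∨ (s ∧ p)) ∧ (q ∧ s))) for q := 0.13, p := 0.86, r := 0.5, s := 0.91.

0.13

(r ∨ s) = max(0.5, 0.91) = 0.91
(p ∨ (r ∨ s)) = max(0.86, 0.91) = 0.91
(r ∨ (p ∨ (r ∨ s))) = max(0.5, 0.91) = 0.91
¬q: Gödel ¬ of 0.13 = 0 (operand ≠ 0)
(s ⊃ ¬q): 0.91 > 0, so result = 0
(q ⊃ r): 0.13 ≤ 0.5, so result = 1
¬p: Gödel ¬ of 0.86 = 0 (operand ≠ 0)
(¬p ⊃ p): 0 ≤ 0.86, so result = 1
((q ⊃ r) ⊃ (¬p ⊃ p)): 1 ≤ 1, so result = 1
((s ⊃ ¬q) ⊃ ((q ⊃ r) ⊃ (¬p ⊃ p))): 0 ≤ 1, so result = 1
((r ∨ (p ∨ (r ∨ s))) ∨ ((s ⊃ ¬q) ⊃ ((q ⊃ r) ⊃ (¬p ⊃ p)))) = max(0.91, 1) = 1
(s ∧ p) = min(0.91, 0.86) = 0.86
(r ∨ (s ∧ p)) = max(0.5, 0.86) = 0.86
(q ∧ s) = min(0.13, 0.91) = 0.13
((r ∨ (s ∧ p)) ∧ (q ∧ s)) = min(0.86, 0.13) = 0.13
(((r ∨ (p ∨ (r ∨ s))) ∨ ((s ⊃ ¬q) ⊃ ((q ⊃ r) ⊃ (¬p ⊃ p)))) ⊃ ((r ∨ (s ∧ p)) ∧ (q ∧ s))): 1 > 0.13, so result = 0.13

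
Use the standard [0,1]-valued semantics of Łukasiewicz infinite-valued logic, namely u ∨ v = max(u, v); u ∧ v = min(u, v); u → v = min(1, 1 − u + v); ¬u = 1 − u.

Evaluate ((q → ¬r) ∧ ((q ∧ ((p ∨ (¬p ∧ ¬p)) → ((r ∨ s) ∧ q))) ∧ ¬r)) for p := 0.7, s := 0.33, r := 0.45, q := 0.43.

¬r: Łukasiewicz ¬ gives 1 − 0.45 = 0.55
(q → ¬r): min(1, 1 − 0.43 + 0.55) = 1
¬p: Łukasiewicz ¬ gives 1 − 0.7 = 0.3
¬p: Łukasiewicz ¬ gives 1 − 0.7 = 0.3
(¬p ∧ ¬p) = min(0.3, 0.3) = 0.3
(p ∨ (¬p ∧ ¬p)) = max(0.7, 0.3) = 0.7
(r ∨ s) = max(0.45, 0.33) = 0.45
((r ∨ s) ∧ q) = min(0.45, 0.43) = 0.43
((p ∨ (¬p ∧ ¬p)) → ((r ∨ s) ∧ q)): min(1, 1 − 0.7 + 0.43) = 0.73
(q ∧ ((p ∨ (¬p ∧ ¬p)) → ((r ∨ s) ∧ q))) = min(0.43, 0.73) = 0.43
¬r: Łukasiewicz ¬ gives 1 − 0.45 = 0.55
((q ∧ ((p ∨ (¬p ∧ ¬p)) → ((r ∨ s) ∧ q))) ∧ ¬r) = min(0.43, 0.55) = 0.43
((q → ¬r) ∧ ((q ∧ ((p ∨ (¬p ∧ ¬p)) → ((r ∨ s) ∧ q))) ∧ ¬r)) = min(1, 0.43) = 0.43

0.43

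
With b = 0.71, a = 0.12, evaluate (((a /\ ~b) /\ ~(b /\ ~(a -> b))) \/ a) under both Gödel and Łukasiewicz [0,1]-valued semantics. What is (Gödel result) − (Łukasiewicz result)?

Gödel evaluation:
  ~b: Gödel ¬ of 0.71 = 0 (operand ≠ 0)
  (a /\ ~b) = min(0.12, 0) = 0
  (a -> b): 0.12 ≤ 0.71, so result = 1
  ~(a -> b): Gödel ¬ of 1 = 0 (operand ≠ 0)
  (b /\ ~(a -> b)) = min(0.71, 0) = 0
  ~(b /\ ~(a -> b)): Gödel ¬ of 0 = 1 (operand is 0)
  ((a /\ ~b) /\ ~(b /\ ~(a -> b))) = min(0, 1) = 0
  (((a /\ ~b) /\ ~(b /\ ~(a -> b))) \/ a) = max(0, 0.12) = 0.12
  Gödel value = 0.12
Łukasiewicz evaluation:
  ~b: Łukasiewicz ¬ gives 1 − 0.71 = 0.29
  (a /\ ~b) = min(0.12, 0.29) = 0.12
  (a -> b): min(1, 1 − 0.12 + 0.71) = 1
  ~(a -> b): Łukasiewicz ¬ gives 1 − 1 = 0
  (b /\ ~(a -> b)) = min(0.71, 0) = 0
  ~(b /\ ~(a -> b)): Łukasiewicz ¬ gives 1 − 0 = 1
  ((a /\ ~b) /\ ~(b /\ ~(a -> b))) = min(0.12, 1) = 0.12
  (((a /\ ~b) /\ ~(b /\ ~(a -> b))) \/ a) = max(0.12, 0.12) = 0.12
  Łukasiewicz value = 0.12
Difference: 0.12 − 0.12 = 0.00

0.00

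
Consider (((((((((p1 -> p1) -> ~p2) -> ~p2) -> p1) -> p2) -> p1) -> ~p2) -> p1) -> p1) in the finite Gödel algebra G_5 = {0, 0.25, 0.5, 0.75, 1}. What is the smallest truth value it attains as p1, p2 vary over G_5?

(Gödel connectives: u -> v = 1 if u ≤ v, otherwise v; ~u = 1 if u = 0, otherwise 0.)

0.25

The minimum is attained at p1 = 0.25, p2 = 0.25:
  (p1 -> p1): 0.25 ≤ 0.25, so result = 1
  ~p2: Gödel ¬ of 0.25 = 0 (operand ≠ 0)
  ((p1 -> p1) -> ~p2): 1 > 0, so result = 0
  ~p2: Gödel ¬ of 0.25 = 0 (operand ≠ 0)
  (((p1 -> p1) -> ~p2) -> ~p2): 0 ≤ 0, so result = 1
  ((((p1 -> p1) -> ~p2) -> ~p2) -> p1): 1 > 0.25, so result = 0.25
  (((((p1 -> p1) -> ~p2) -> ~p2) -> p1) -> p2): 0.25 ≤ 0.25, so result = 1
  ((((((p1 -> p1) -> ~p2) -> ~p2) -> p1) -> p2) -> p1): 1 > 0.25, so result = 0.25
  ~p2: Gödel ¬ of 0.25 = 0 (operand ≠ 0)
  (((((((p1 -> p1) -> ~p2) -> ~p2) -> p1) -> p2) -> p1) -> ~p2): 0.25 > 0, so result = 0
  ((((((((p1 -> p1) -> ~p2) -> ~p2) -> p1) -> p2) -> p1) -> ~p2) -> p1): 0 ≤ 0.25, so result = 1
  (((((((((p1 -> p1) -> ~p2) -> ~p2) -> p1) -> p2) -> p1) -> ~p2) -> p1) -> p1): 1 > 0.25, so result = 0.25
Checking all 25 assignments confirms none give a value below 0.25.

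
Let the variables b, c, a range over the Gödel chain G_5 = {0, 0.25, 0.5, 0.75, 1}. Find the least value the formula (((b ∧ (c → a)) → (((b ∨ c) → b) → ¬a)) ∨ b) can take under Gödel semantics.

The minimum is attained at b = 0.25, c = 0, a = 0.25:
  (c → a): 0 ≤ 0.25, so result = 1
  (b ∧ (c → a)) = min(0.25, 1) = 0.25
  (b ∨ c) = max(0.25, 0) = 0.25
  ((b ∨ c) → b): 0.25 ≤ 0.25, so result = 1
  ¬a: Gödel ¬ of 0.25 = 0 (operand ≠ 0)
  (((b ∨ c) → b) → ¬a): 1 > 0, so result = 0
  ((b ∧ (c → a)) → (((b ∨ c) → b) → ¬a)): 0.25 > 0, so result = 0
  (((b ∧ (c → a)) → (((b ∨ c) → b) → ¬a)) ∨ b) = max(0, 0.25) = 0.25
Checking all 125 assignments confirms none give a value below 0.25.

0.25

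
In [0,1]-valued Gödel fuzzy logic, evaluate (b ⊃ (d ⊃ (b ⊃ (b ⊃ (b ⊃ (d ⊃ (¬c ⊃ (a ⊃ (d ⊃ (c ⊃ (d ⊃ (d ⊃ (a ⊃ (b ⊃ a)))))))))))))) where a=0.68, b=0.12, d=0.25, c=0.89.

¬c: Gödel ¬ of 0.89 = 0 (operand ≠ 0)
(b ⊃ a): 0.12 ≤ 0.68, so result = 1
(a ⊃ (b ⊃ a)): 0.68 ≤ 1, so result = 1
(d ⊃ (a ⊃ (b ⊃ a))): 0.25 ≤ 1, so result = 1
(d ⊃ (d ⊃ (a ⊃ (b ⊃ a)))): 0.25 ≤ 1, so result = 1
(c ⊃ (d ⊃ (d ⊃ (a ⊃ (b ⊃ a))))): 0.89 ≤ 1, so result = 1
(d ⊃ (c ⊃ (d ⊃ (d ⊃ (a ⊃ (b ⊃ a)))))): 0.25 ≤ 1, so result = 1
(a ⊃ (d ⊃ (c ⊃ (d ⊃ (d ⊃ (a ⊃ (b ⊃ a))))))): 0.68 ≤ 1, so result = 1
(¬c ⊃ (a ⊃ (d ⊃ (c ⊃ (d ⊃ (d ⊃ (a ⊃ (b ⊃ a)))))))): 0 ≤ 1, so result = 1
(d ⊃ (¬c ⊃ (a ⊃ (d ⊃ (c ⊃ (d ⊃ (d ⊃ (a ⊃ (b ⊃ a))))))))): 0.25 ≤ 1, so result = 1
(b ⊃ (d ⊃ (¬c ⊃ (a ⊃ (d ⊃ (c ⊃ (d ⊃ (d ⊃ (a ⊃ (b ⊃ a)))))))))): 0.12 ≤ 1, so result = 1
(b ⊃ (b ⊃ (d ⊃ (¬c ⊃ (a ⊃ (d ⊃ (c ⊃ (d ⊃ (d ⊃ (a ⊃ (b ⊃ a))))))))))): 0.12 ≤ 1, so result = 1
(b ⊃ (b ⊃ (b ⊃ (d ⊃ (¬c ⊃ (a ⊃ (d ⊃ (c ⊃ (d ⊃ (d ⊃ (a ⊃ (b ⊃ a)))))))))))): 0.12 ≤ 1, so result = 1
(d ⊃ (b ⊃ (b ⊃ (b ⊃ (d ⊃ (¬c ⊃ (a ⊃ (d ⊃ (c ⊃ (d ⊃ (d ⊃ (a ⊃ (b ⊃ a))))))))))))): 0.25 ≤ 1, so result = 1
(b ⊃ (d ⊃ (b ⊃ (b ⊃ (b ⊃ (d ⊃ (¬c ⊃ (a ⊃ (d ⊃ (c ⊃ (d ⊃ (d ⊃ (a ⊃ (b ⊃ a)))))))))))))): 0.12 ≤ 1, so result = 1

1.00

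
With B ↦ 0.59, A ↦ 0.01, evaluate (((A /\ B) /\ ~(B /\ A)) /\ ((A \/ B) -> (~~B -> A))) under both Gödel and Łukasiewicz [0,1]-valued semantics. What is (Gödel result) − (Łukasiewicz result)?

-0.01

Gödel evaluation:
  (A /\ B) = min(0.01, 0.59) = 0.01
  (B /\ A) = min(0.59, 0.01) = 0.01
  ~(B /\ A): Gödel ¬ of 0.01 = 0 (operand ≠ 0)
  ((A /\ B) /\ ~(B /\ A)) = min(0.01, 0) = 0
  (A \/ B) = max(0.01, 0.59) = 0.59
  ~B: Gödel ¬ of 0.59 = 0 (operand ≠ 0)
  ~~B: Gödel ¬ of 0 = 1 (operand is 0)
  (~~B -> A): 1 > 0.01, so result = 0.01
  ((A \/ B) -> (~~B -> A)): 0.59 > 0.01, so result = 0.01
  (((A /\ B) /\ ~(B /\ A)) /\ ((A \/ B) -> (~~B -> A))) = min(0, 0.01) = 0
  Gödel value = 0
Łukasiewicz evaluation:
  (A /\ B) = min(0.01, 0.59) = 0.01
  (B /\ A) = min(0.59, 0.01) = 0.01
  ~(B /\ A): Łukasiewicz ¬ gives 1 − 0.01 = 0.99
  ((A /\ B) /\ ~(B /\ A)) = min(0.01, 0.99) = 0.01
  (A \/ B) = max(0.01, 0.59) = 0.59
  ~B: Łukasiewicz ¬ gives 1 − 0.59 = 0.41
  ~~B: Łukasiewicz ¬ gives 1 − 0.41 = 0.59
  (~~B -> A): min(1, 1 − 0.59 + 0.01) = 0.42
  ((A \/ B) -> (~~B -> A)): min(1, 1 − 0.59 + 0.42) = 0.83
  (((A /\ B) /\ ~(B /\ A)) /\ ((A \/ B) -> (~~B -> A))) = min(0.01, 0.83) = 0.01
  Łukasiewicz value = 0.01
Difference: 0 − 0.01 = -0.01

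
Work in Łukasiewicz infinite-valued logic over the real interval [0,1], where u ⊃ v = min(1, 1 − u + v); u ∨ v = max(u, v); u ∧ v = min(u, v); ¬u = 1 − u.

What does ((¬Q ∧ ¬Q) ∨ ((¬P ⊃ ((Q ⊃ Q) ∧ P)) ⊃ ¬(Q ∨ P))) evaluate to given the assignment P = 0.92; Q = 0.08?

¬Q: Łukasiewicz ¬ gives 1 − 0.08 = 0.92
¬Q: Łukasiewicz ¬ gives 1 − 0.08 = 0.92
(¬Q ∧ ¬Q) = min(0.92, 0.92) = 0.92
¬P: Łukasiewicz ¬ gives 1 − 0.92 = 0.08
(Q ⊃ Q): min(1, 1 − 0.08 + 0.08) = 1
((Q ⊃ Q) ∧ P) = min(1, 0.92) = 0.92
(¬P ⊃ ((Q ⊃ Q) ∧ P)): min(1, 1 − 0.08 + 0.92) = 1
(Q ∨ P) = max(0.08, 0.92) = 0.92
¬(Q ∨ P): Łukasiewicz ¬ gives 1 − 0.92 = 0.08
((¬P ⊃ ((Q ⊃ Q) ∧ P)) ⊃ ¬(Q ∨ P)): min(1, 1 − 1 + 0.08) = 0.08
((¬Q ∧ ¬Q) ∨ ((¬P ⊃ ((Q ⊃ Q) ∧ P)) ⊃ ¬(Q ∨ P))) = max(0.92, 0.08) = 0.92

0.92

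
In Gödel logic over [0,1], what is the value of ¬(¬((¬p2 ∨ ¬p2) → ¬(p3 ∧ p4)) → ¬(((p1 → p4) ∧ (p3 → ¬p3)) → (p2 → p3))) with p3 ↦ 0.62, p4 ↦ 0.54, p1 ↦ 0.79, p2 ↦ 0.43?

¬p2: Gödel ¬ of 0.43 = 0 (operand ≠ 0)
¬p2: Gödel ¬ of 0.43 = 0 (operand ≠ 0)
(¬p2 ∨ ¬p2) = max(0, 0) = 0
(p3 ∧ p4) = min(0.62, 0.54) = 0.54
¬(p3 ∧ p4): Gödel ¬ of 0.54 = 0 (operand ≠ 0)
((¬p2 ∨ ¬p2) → ¬(p3 ∧ p4)): 0 ≤ 0, so result = 1
¬((¬p2 ∨ ¬p2) → ¬(p3 ∧ p4)): Gödel ¬ of 1 = 0 (operand ≠ 0)
(p1 → p4): 0.79 > 0.54, so result = 0.54
¬p3: Gödel ¬ of 0.62 = 0 (operand ≠ 0)
(p3 → ¬p3): 0.62 > 0, so result = 0
((p1 → p4) ∧ (p3 → ¬p3)) = min(0.54, 0) = 0
(p2 → p3): 0.43 ≤ 0.62, so result = 1
(((p1 → p4) ∧ (p3 → ¬p3)) → (p2 → p3)): 0 ≤ 1, so result = 1
¬(((p1 → p4) ∧ (p3 → ¬p3)) → (p2 → p3)): Gödel ¬ of 1 = 0 (operand ≠ 0)
(¬((¬p2 ∨ ¬p2) → ¬(p3 ∧ p4)) → ¬(((p1 → p4) ∧ (p3 → ¬p3)) → (p2 → p3))): 0 ≤ 0, so result = 1
¬(¬((¬p2 ∨ ¬p2) → ¬(p3 ∧ p4)) → ¬(((p1 → p4) ∧ (p3 → ¬p3)) → (p2 → p3))): Gödel ¬ of 1 = 0 (operand ≠ 0)

0.00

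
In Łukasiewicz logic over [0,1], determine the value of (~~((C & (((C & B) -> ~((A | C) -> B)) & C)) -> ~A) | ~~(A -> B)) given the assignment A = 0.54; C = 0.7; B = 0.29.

0.76

(C & B) = min(0.7, 0.29) = 0.29
(A | C) = max(0.54, 0.7) = 0.7
((A | C) -> B): min(1, 1 − 0.7 + 0.29) = 0.59
~((A | C) -> B): Łukasiewicz ¬ gives 1 − 0.59 = 0.41
((C & B) -> ~((A | C) -> B)): min(1, 1 − 0.29 + 0.41) = 1
(((C & B) -> ~((A | C) -> B)) & C) = min(1, 0.7) = 0.7
(C & (((C & B) -> ~((A | C) -> B)) & C)) = min(0.7, 0.7) = 0.7
~A: Łukasiewicz ¬ gives 1 − 0.54 = 0.46
((C & (((C & B) -> ~((A | C) -> B)) & C)) -> ~A): min(1, 1 − 0.7 + 0.46) = 0.76
~((C & (((C & B) -> ~((A | C) -> B)) & C)) -> ~A): Łukasiewicz ¬ gives 1 − 0.76 = 0.24
~~((C & (((C & B) -> ~((A | C) -> B)) & C)) -> ~A): Łukasiewicz ¬ gives 1 − 0.24 = 0.76
(A -> B): min(1, 1 − 0.54 + 0.29) = 0.75
~(A -> B): Łukasiewicz ¬ gives 1 − 0.75 = 0.25
~~(A -> B): Łukasiewicz ¬ gives 1 − 0.25 = 0.75
(~~((C & (((C & B) -> ~((A | C) -> B)) & C)) -> ~A) | ~~(A -> B)) = max(0.76, 0.75) = 0.76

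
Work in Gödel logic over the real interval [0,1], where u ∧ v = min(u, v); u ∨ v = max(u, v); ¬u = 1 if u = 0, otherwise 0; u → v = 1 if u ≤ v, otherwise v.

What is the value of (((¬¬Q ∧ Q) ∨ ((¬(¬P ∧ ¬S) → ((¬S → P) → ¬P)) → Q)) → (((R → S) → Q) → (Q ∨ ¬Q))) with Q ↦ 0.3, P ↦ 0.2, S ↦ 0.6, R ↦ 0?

¬Q: Gödel ¬ of 0.3 = 0 (operand ≠ 0)
¬¬Q: Gödel ¬ of 0 = 1 (operand is 0)
(¬¬Q ∧ Q) = min(1, 0.3) = 0.3
¬P: Gödel ¬ of 0.2 = 0 (operand ≠ 0)
¬S: Gödel ¬ of 0.6 = 0 (operand ≠ 0)
(¬P ∧ ¬S) = min(0, 0) = 0
¬(¬P ∧ ¬S): Gödel ¬ of 0 = 1 (operand is 0)
¬S: Gödel ¬ of 0.6 = 0 (operand ≠ 0)
(¬S → P): 0 ≤ 0.2, so result = 1
¬P: Gödel ¬ of 0.2 = 0 (operand ≠ 0)
((¬S → P) → ¬P): 1 > 0, so result = 0
(¬(¬P ∧ ¬S) → ((¬S → P) → ¬P)): 1 > 0, so result = 0
((¬(¬P ∧ ¬S) → ((¬S → P) → ¬P)) → Q): 0 ≤ 0.3, so result = 1
((¬¬Q ∧ Q) ∨ ((¬(¬P ∧ ¬S) → ((¬S → P) → ¬P)) → Q)) = max(0.3, 1) = 1
(R → S): 0 ≤ 0.6, so result = 1
((R → S) → Q): 1 > 0.3, so result = 0.3
¬Q: Gödel ¬ of 0.3 = 0 (operand ≠ 0)
(Q ∨ ¬Q) = max(0.3, 0) = 0.3
(((R → S) → Q) → (Q ∨ ¬Q)): 0.3 ≤ 0.3, so result = 1
(((¬¬Q ∧ Q) ∨ ((¬(¬P ∧ ¬S) → ((¬S → P) → ¬P)) → Q)) → (((R → S) → Q) → (Q ∨ ¬Q))): 1 ≤ 1, so result = 1

1.00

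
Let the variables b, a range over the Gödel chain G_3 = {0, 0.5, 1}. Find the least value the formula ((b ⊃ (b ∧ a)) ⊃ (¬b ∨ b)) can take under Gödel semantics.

The minimum is attained at b = 0.5, a = 0.5:
  (b ∧ a) = min(0.5, 0.5) = 0.5
  (b ⊃ (b ∧ a)): 0.5 ≤ 0.5, so result = 1
  ¬b: Gödel ¬ of 0.5 = 0 (operand ≠ 0)
  (¬b ∨ b) = max(0, 0.5) = 0.5
  ((b ⊃ (b ∧ a)) ⊃ (¬b ∨ b)): 1 > 0.5, so result = 0.5
Checking all 9 assignments confirms none give a value below 0.50.

0.50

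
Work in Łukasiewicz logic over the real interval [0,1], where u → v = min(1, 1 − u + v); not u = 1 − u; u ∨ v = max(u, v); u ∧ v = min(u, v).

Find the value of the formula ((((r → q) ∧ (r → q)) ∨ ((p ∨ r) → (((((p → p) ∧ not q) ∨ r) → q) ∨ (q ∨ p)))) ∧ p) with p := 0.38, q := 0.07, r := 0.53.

(r → q): min(1, 1 − 0.53 + 0.07) = 0.54
(r → q): min(1, 1 − 0.53 + 0.07) = 0.54
((r → q) ∧ (r → q)) = min(0.54, 0.54) = 0.54
(p ∨ r) = max(0.38, 0.53) = 0.53
(p → p): min(1, 1 − 0.38 + 0.38) = 1
not q: Łukasiewicz ¬ gives 1 − 0.07 = 0.93
((p → p) ∧ not q) = min(1, 0.93) = 0.93
(((p → p) ∧ not q) ∨ r) = max(0.93, 0.53) = 0.93
((((p → p) ∧ not q) ∨ r) → q): min(1, 1 − 0.93 + 0.07) = 0.14
(q ∨ p) = max(0.07, 0.38) = 0.38
(((((p → p) ∧ not q) ∨ r) → q) ∨ (q ∨ p)) = max(0.14, 0.38) = 0.38
((p ∨ r) → (((((p → p) ∧ not q) ∨ r) → q) ∨ (q ∨ p))): min(1, 1 − 0.53 + 0.38) = 0.85
(((r → q) ∧ (r → q)) ∨ ((p ∨ r) → (((((p → p) ∧ not q) ∨ r) → q) ∨ (q ∨ p)))) = max(0.54, 0.85) = 0.85
((((r → q) ∧ (r → q)) ∨ ((p ∨ r) → (((((p → p) ∧ not q) ∨ r) → q) ∨ (q ∨ p)))) ∧ p) = min(0.85, 0.38) = 0.38

0.38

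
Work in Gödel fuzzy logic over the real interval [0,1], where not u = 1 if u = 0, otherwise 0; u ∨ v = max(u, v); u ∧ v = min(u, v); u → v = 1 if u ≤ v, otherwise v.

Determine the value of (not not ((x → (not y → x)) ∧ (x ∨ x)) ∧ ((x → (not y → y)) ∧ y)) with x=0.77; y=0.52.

not y: Gödel ¬ of 0.52 = 0 (operand ≠ 0)
(not y → x): 0 ≤ 0.77, so result = 1
(x → (not y → x)): 0.77 ≤ 1, so result = 1
(x ∨ x) = max(0.77, 0.77) = 0.77
((x → (not y → x)) ∧ (x ∨ x)) = min(1, 0.77) = 0.77
not ((x → (not y → x)) ∧ (x ∨ x)): Gödel ¬ of 0.77 = 0 (operand ≠ 0)
not not ((x → (not y → x)) ∧ (x ∨ x)): Gödel ¬ of 0 = 1 (operand is 0)
not y: Gödel ¬ of 0.52 = 0 (operand ≠ 0)
(not y → y): 0 ≤ 0.52, so result = 1
(x → (not y → y)): 0.77 ≤ 1, so result = 1
((x → (not y → y)) ∧ y) = min(1, 0.52) = 0.52
(not not ((x → (not y → x)) ∧ (x ∨ x)) ∧ ((x → (not y → y)) ∧ y)) = min(1, 0.52) = 0.52

0.52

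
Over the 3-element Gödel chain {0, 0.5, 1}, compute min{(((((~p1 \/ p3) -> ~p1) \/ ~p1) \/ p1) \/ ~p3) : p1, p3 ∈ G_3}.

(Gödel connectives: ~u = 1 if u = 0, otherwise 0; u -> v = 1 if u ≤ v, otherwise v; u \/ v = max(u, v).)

0.50

The minimum is attained at p1 = 0.5, p3 = 0.5:
  ~p1: Gödel ¬ of 0.5 = 0 (operand ≠ 0)
  (~p1 \/ p3) = max(0, 0.5) = 0.5
  ~p1: Gödel ¬ of 0.5 = 0 (operand ≠ 0)
  ((~p1 \/ p3) -> ~p1): 0.5 > 0, so result = 0
  ~p1: Gödel ¬ of 0.5 = 0 (operand ≠ 0)
  (((~p1 \/ p3) -> ~p1) \/ ~p1) = max(0, 0) = 0
  ((((~p1 \/ p3) -> ~p1) \/ ~p1) \/ p1) = max(0, 0.5) = 0.5
  ~p3: Gödel ¬ of 0.5 = 0 (operand ≠ 0)
  (((((~p1 \/ p3) -> ~p1) \/ ~p1) \/ p1) \/ ~p3) = max(0.5, 0) = 0.5
Checking all 9 assignments confirms none give a value below 0.50.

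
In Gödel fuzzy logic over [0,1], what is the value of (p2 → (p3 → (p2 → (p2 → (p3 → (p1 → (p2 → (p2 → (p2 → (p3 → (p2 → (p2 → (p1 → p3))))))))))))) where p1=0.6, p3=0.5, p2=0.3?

1.00

(p1 → p3): 0.6 > 0.5, so result = 0.5
(p2 → (p1 → p3)): 0.3 ≤ 0.5, so result = 1
(p2 → (p2 → (p1 → p3))): 0.3 ≤ 1, so result = 1
(p3 → (p2 → (p2 → (p1 → p3)))): 0.5 ≤ 1, so result = 1
(p2 → (p3 → (p2 → (p2 → (p1 → p3))))): 0.3 ≤ 1, so result = 1
(p2 → (p2 → (p3 → (p2 → (p2 → (p1 → p3)))))): 0.3 ≤ 1, so result = 1
(p2 → (p2 → (p2 → (p3 → (p2 → (p2 → (p1 → p3))))))): 0.3 ≤ 1, so result = 1
(p1 → (p2 → (p2 → (p2 → (p3 → (p2 → (p2 → (p1 → p3)))))))): 0.6 ≤ 1, so result = 1
(p3 → (p1 → (p2 → (p2 → (p2 → (p3 → (p2 → (p2 → (p1 → p3))))))))): 0.5 ≤ 1, so result = 1
(p2 → (p3 → (p1 → (p2 → (p2 → (p2 → (p3 → (p2 → (p2 → (p1 → p3)))))))))): 0.3 ≤ 1, so result = 1
(p2 → (p2 → (p3 → (p1 → (p2 → (p2 → (p2 → (p3 → (p2 → (p2 → (p1 → p3))))))))))): 0.3 ≤ 1, so result = 1
(p3 → (p2 → (p2 → (p3 → (p1 → (p2 → (p2 → (p2 → (p3 → (p2 → (p2 → (p1 → p3)))))))))))): 0.5 ≤ 1, so result = 1
(p2 → (p3 → (p2 → (p2 → (p3 → (p1 → (p2 → (p2 → (p2 → (p3 → (p2 → (p2 → (p1 → p3))))))))))))): 0.3 ≤ 1, so result = 1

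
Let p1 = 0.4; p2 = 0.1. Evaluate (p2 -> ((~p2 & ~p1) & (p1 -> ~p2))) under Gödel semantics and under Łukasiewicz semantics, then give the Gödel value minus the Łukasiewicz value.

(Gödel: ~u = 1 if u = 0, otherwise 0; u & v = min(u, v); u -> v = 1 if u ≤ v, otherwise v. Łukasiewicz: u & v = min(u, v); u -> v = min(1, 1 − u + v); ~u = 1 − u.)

Gödel evaluation:
  ~p2: Gödel ¬ of 0.1 = 0 (operand ≠ 0)
  ~p1: Gödel ¬ of 0.4 = 0 (operand ≠ 0)
  (~p2 & ~p1) = min(0, 0) = 0
  ~p2: Gödel ¬ of 0.1 = 0 (operand ≠ 0)
  (p1 -> ~p2): 0.4 > 0, so result = 0
  ((~p2 & ~p1) & (p1 -> ~p2)) = min(0, 0) = 0
  (p2 -> ((~p2 & ~p1) & (p1 -> ~p2))): 0.1 > 0, so result = 0
  Gödel value = 0
Łukasiewicz evaluation:
  ~p2: Łukasiewicz ¬ gives 1 − 0.1 = 0.9
  ~p1: Łukasiewicz ¬ gives 1 − 0.4 = 0.6
  (~p2 & ~p1) = min(0.9, 0.6) = 0.6
  ~p2: Łukasiewicz ¬ gives 1 − 0.1 = 0.9
  (p1 -> ~p2): min(1, 1 − 0.4 + 0.9) = 1
  ((~p2 & ~p1) & (p1 -> ~p2)) = min(0.6, 1) = 0.6
  (p2 -> ((~p2 & ~p1) & (p1 -> ~p2))): min(1, 1 − 0.1 + 0.6) = 1
  Łukasiewicz value = 1
Difference: 0 − 1 = -1.00

-1.00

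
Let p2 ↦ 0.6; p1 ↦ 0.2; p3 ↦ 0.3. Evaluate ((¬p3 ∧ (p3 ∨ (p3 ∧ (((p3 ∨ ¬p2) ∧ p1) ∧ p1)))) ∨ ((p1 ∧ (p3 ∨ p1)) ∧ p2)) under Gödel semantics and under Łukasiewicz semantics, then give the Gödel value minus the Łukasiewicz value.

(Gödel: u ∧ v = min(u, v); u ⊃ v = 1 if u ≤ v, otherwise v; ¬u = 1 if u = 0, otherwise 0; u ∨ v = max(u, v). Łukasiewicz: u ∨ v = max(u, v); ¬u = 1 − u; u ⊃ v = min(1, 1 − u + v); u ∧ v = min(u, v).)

-0.10

Gödel evaluation:
  ¬p3: Gödel ¬ of 0.3 = 0 (operand ≠ 0)
  ¬p2: Gödel ¬ of 0.6 = 0 (operand ≠ 0)
  (p3 ∨ ¬p2) = max(0.3, 0) = 0.3
  ((p3 ∨ ¬p2) ∧ p1) = min(0.3, 0.2) = 0.2
  (((p3 ∨ ¬p2) ∧ p1) ∧ p1) = min(0.2, 0.2) = 0.2
  (p3 ∧ (((p3 ∨ ¬p2) ∧ p1) ∧ p1)) = min(0.3, 0.2) = 0.2
  (p3 ∨ (p3 ∧ (((p3 ∨ ¬p2) ∧ p1) ∧ p1))) = max(0.3, 0.2) = 0.3
  (¬p3 ∧ (p3 ∨ (p3 ∧ (((p3 ∨ ¬p2) ∧ p1) ∧ p1)))) = min(0, 0.3) = 0
  (p3 ∨ p1) = max(0.3, 0.2) = 0.3
  (p1 ∧ (p3 ∨ p1)) = min(0.2, 0.3) = 0.2
  ((p1 ∧ (p3 ∨ p1)) ∧ p2) = min(0.2, 0.6) = 0.2
  ((¬p3 ∧ (p3 ∨ (p3 ∧ (((p3 ∨ ¬p2) ∧ p1) ∧ p1)))) ∨ ((p1 ∧ (p3 ∨ p1)) ∧ p2)) = max(0, 0.2) = 0.2
  Gödel value = 0.2
Łukasiewicz evaluation:
  ¬p3: Łukasiewicz ¬ gives 1 − 0.3 = 0.7
  ¬p2: Łukasiewicz ¬ gives 1 − 0.6 = 0.4
  (p3 ∨ ¬p2) = max(0.3, 0.4) = 0.4
  ((p3 ∨ ¬p2) ∧ p1) = min(0.4, 0.2) = 0.2
  (((p3 ∨ ¬p2) ∧ p1) ∧ p1) = min(0.2, 0.2) = 0.2
  (p3 ∧ (((p3 ∨ ¬p2) ∧ p1) ∧ p1)) = min(0.3, 0.2) = 0.2
  (p3 ∨ (p3 ∧ (((p3 ∨ ¬p2) ∧ p1) ∧ p1))) = max(0.3, 0.2) = 0.3
  (¬p3 ∧ (p3 ∨ (p3 ∧ (((p3 ∨ ¬p2) ∧ p1) ∧ p1)))) = min(0.7, 0.3) = 0.3
  (p3 ∨ p1) = max(0.3, 0.2) = 0.3
  (p1 ∧ (p3 ∨ p1)) = min(0.2, 0.3) = 0.2
  ((p1 ∧ (p3 ∨ p1)) ∧ p2) = min(0.2, 0.6) = 0.2
  ((¬p3 ∧ (p3 ∨ (p3 ∧ (((p3 ∨ ¬p2) ∧ p1) ∧ p1)))) ∨ ((p1 ∧ (p3 ∨ p1)) ∧ p2)) = max(0.3, 0.2) = 0.3
  Łukasiewicz value = 0.3
Difference: 0.2 − 0.3 = -0.10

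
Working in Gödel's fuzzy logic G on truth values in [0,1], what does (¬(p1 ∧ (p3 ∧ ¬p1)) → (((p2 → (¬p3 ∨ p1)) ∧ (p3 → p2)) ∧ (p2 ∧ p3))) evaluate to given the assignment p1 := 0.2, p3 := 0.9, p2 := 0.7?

0.20

¬p1: Gödel ¬ of 0.2 = 0 (operand ≠ 0)
(p3 ∧ ¬p1) = min(0.9, 0) = 0
(p1 ∧ (p3 ∧ ¬p1)) = min(0.2, 0) = 0
¬(p1 ∧ (p3 ∧ ¬p1)): Gödel ¬ of 0 = 1 (operand is 0)
¬p3: Gödel ¬ of 0.9 = 0 (operand ≠ 0)
(¬p3 ∨ p1) = max(0, 0.2) = 0.2
(p2 → (¬p3 ∨ p1)): 0.7 > 0.2, so result = 0.2
(p3 → p2): 0.9 > 0.7, so result = 0.7
((p2 → (¬p3 ∨ p1)) ∧ (p3 → p2)) = min(0.2, 0.7) = 0.2
(p2 ∧ p3) = min(0.7, 0.9) = 0.7
(((p2 → (¬p3 ∨ p1)) ∧ (p3 → p2)) ∧ (p2 ∧ p3)) = min(0.2, 0.7) = 0.2
(¬(p1 ∧ (p3 ∧ ¬p1)) → (((p2 → (¬p3 ∨ p1)) ∧ (p3 → p2)) ∧ (p2 ∧ p3))): 1 > 0.2, so result = 0.2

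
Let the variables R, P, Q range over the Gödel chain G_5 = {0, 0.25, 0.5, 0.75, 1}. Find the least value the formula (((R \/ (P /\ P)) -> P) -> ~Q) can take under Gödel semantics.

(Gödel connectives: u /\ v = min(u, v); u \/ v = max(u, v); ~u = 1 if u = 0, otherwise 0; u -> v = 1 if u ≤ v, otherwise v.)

The minimum is attained at R = 0, P = 0, Q = 0.25:
  (P /\ P) = min(0, 0) = 0
  (R \/ (P /\ P)) = max(0, 0) = 0
  ((R \/ (P /\ P)) -> P): 0 ≤ 0, so result = 1
  ~Q: Gödel ¬ of 0.25 = 0 (operand ≠ 0)
  (((R \/ (P /\ P)) -> P) -> ~Q): 1 > 0, so result = 0
Checking all 125 assignments confirms none give a value below 0.00.

0.00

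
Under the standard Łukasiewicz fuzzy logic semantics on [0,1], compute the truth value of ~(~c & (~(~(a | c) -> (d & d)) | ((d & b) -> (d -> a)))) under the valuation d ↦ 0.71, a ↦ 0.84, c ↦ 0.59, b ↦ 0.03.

0.59

~c: Łukasiewicz ¬ gives 1 − 0.59 = 0.41
(a | c) = max(0.84, 0.59) = 0.84
~(a | c): Łukasiewicz ¬ gives 1 − 0.84 = 0.16
(d & d) = min(0.71, 0.71) = 0.71
(~(a | c) -> (d & d)): min(1, 1 − 0.16 + 0.71) = 1
~(~(a | c) -> (d & d)): Łukasiewicz ¬ gives 1 − 1 = 0
(d & b) = min(0.71, 0.03) = 0.03
(d -> a): min(1, 1 − 0.71 + 0.84) = 1
((d & b) -> (d -> a)): min(1, 1 − 0.03 + 1) = 1
(~(~(a | c) -> (d & d)) | ((d & b) -> (d -> a))) = max(0, 1) = 1
(~c & (~(~(a | c) -> (d & d)) | ((d & b) -> (d -> a)))) = min(0.41, 1) = 0.41
~(~c & (~(~(a | c) -> (d & d)) | ((d & b) -> (d -> a)))): Łukasiewicz ¬ gives 1 − 0.41 = 0.59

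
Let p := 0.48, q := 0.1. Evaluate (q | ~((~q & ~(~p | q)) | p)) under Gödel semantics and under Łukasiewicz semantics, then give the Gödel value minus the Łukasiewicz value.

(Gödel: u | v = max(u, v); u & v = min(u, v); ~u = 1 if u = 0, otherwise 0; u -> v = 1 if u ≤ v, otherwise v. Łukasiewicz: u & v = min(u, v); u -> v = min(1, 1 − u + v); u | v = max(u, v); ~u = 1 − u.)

Gödel evaluation:
  ~q: Gödel ¬ of 0.1 = 0 (operand ≠ 0)
  ~p: Gödel ¬ of 0.48 = 0 (operand ≠ 0)
  (~p | q) = max(0, 0.1) = 0.1
  ~(~p | q): Gödel ¬ of 0.1 = 0 (operand ≠ 0)
  (~q & ~(~p | q)) = min(0, 0) = 0
  ((~q & ~(~p | q)) | p) = max(0, 0.48) = 0.48
  ~((~q & ~(~p | q)) | p): Gödel ¬ of 0.48 = 0 (operand ≠ 0)
  (q | ~((~q & ~(~p | q)) | p)) = max(0.1, 0) = 0.1
  Gödel value = 0.1
Łukasiewicz evaluation:
  ~q: Łukasiewicz ¬ gives 1 − 0.1 = 0.9
  ~p: Łukasiewicz ¬ gives 1 − 0.48 = 0.52
  (~p | q) = max(0.52, 0.1) = 0.52
  ~(~p | q): Łukasiewicz ¬ gives 1 − 0.52 = 0.48
  (~q & ~(~p | q)) = min(0.9, 0.48) = 0.48
  ((~q & ~(~p | q)) | p) = max(0.48, 0.48) = 0.48
  ~((~q & ~(~p | q)) | p): Łukasiewicz ¬ gives 1 − 0.48 = 0.52
  (q | ~((~q & ~(~p | q)) | p)) = max(0.1, 0.52) = 0.52
  Łukasiewicz value = 0.52
Difference: 0.1 − 0.52 = -0.42

-0.42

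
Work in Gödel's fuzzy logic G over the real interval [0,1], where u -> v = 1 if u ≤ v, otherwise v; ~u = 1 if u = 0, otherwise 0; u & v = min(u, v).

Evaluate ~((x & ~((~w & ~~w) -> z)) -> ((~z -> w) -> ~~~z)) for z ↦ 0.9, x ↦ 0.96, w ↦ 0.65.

~w: Gödel ¬ of 0.65 = 0 (operand ≠ 0)
~w: Gödel ¬ of 0.65 = 0 (operand ≠ 0)
~~w: Gödel ¬ of 0 = 1 (operand is 0)
(~w & ~~w) = min(0, 1) = 0
((~w & ~~w) -> z): 0 ≤ 0.9, so result = 1
~((~w & ~~w) -> z): Gödel ¬ of 1 = 0 (operand ≠ 0)
(x & ~((~w & ~~w) -> z)) = min(0.96, 0) = 0
~z: Gödel ¬ of 0.9 = 0 (operand ≠ 0)
(~z -> w): 0 ≤ 0.65, so result = 1
~z: Gödel ¬ of 0.9 = 0 (operand ≠ 0)
~~z: Gödel ¬ of 0 = 1 (operand is 0)
~~~z: Gödel ¬ of 1 = 0 (operand ≠ 0)
((~z -> w) -> ~~~z): 1 > 0, so result = 0
((x & ~((~w & ~~w) -> z)) -> ((~z -> w) -> ~~~z)): 0 ≤ 0, so result = 1
~((x & ~((~w & ~~w) -> z)) -> ((~z -> w) -> ~~~z)): Gödel ¬ of 1 = 0 (operand ≠ 0)

0.00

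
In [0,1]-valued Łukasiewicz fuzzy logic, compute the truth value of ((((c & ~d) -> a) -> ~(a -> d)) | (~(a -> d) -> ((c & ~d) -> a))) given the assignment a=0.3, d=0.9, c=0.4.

~d: Łukasiewicz ¬ gives 1 − 0.9 = 0.1
(c & ~d) = min(0.4, 0.1) = 0.1
((c & ~d) -> a): min(1, 1 − 0.1 + 0.3) = 1
(a -> d): min(1, 1 − 0.3 + 0.9) = 1
~(a -> d): Łukasiewicz ¬ gives 1 − 1 = 0
(((c & ~d) -> a) -> ~(a -> d)): min(1, 1 − 1 + 0) = 0
(a -> d): min(1, 1 − 0.3 + 0.9) = 1
~(a -> d): Łukasiewicz ¬ gives 1 − 1 = 0
~d: Łukasiewicz ¬ gives 1 − 0.9 = 0.1
(c & ~d) = min(0.4, 0.1) = 0.1
((c & ~d) -> a): min(1, 1 − 0.1 + 0.3) = 1
(~(a -> d) -> ((c & ~d) -> a)): min(1, 1 − 0 + 1) = 1
((((c & ~d) -> a) -> ~(a -> d)) | (~(a -> d) -> ((c & ~d) -> a))) = max(0, 1) = 1

1.00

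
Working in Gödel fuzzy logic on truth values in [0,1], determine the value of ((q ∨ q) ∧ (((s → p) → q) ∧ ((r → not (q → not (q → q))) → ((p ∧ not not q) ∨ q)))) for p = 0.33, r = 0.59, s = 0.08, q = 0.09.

0.09

(q ∨ q) = max(0.09, 0.09) = 0.09
(s → p): 0.08 ≤ 0.33, so result = 1
((s → p) → q): 1 > 0.09, so result = 0.09
(q → q): 0.09 ≤ 0.09, so result = 1
not (q → q): Gödel ¬ of 1 = 0 (operand ≠ 0)
(q → not (q → q)): 0.09 > 0, so result = 0
not (q → not (q → q)): Gödel ¬ of 0 = 1 (operand is 0)
(r → not (q → not (q → q))): 0.59 ≤ 1, so result = 1
not q: Gödel ¬ of 0.09 = 0 (operand ≠ 0)
not not q: Gödel ¬ of 0 = 1 (operand is 0)
(p ∧ not not q) = min(0.33, 1) = 0.33
((p ∧ not not q) ∨ q) = max(0.33, 0.09) = 0.33
((r → not (q → not (q → q))) → ((p ∧ not not q) ∨ q)): 1 > 0.33, so result = 0.33
(((s → p) → q) ∧ ((r → not (q → not (q → q))) → ((p ∧ not not q) ∨ q))) = min(0.09, 0.33) = 0.09
((q ∨ q) ∧ (((s → p) → q) ∧ ((r → not (q → not (q → q))) → ((p ∧ not not q) ∨ q)))) = min(0.09, 0.09) = 0.09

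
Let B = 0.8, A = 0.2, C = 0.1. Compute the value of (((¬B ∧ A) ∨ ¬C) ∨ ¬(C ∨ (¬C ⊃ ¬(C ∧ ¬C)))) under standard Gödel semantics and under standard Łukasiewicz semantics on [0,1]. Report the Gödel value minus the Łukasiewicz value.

Gödel evaluation:
  ¬B: Gödel ¬ of 0.8 = 0 (operand ≠ 0)
  (¬B ∧ A) = min(0, 0.2) = 0
  ¬C: Gödel ¬ of 0.1 = 0 (operand ≠ 0)
  ((¬B ∧ A) ∨ ¬C) = max(0, 0) = 0
  ¬C: Gödel ¬ of 0.1 = 0 (operand ≠ 0)
  ¬C: Gödel ¬ of 0.1 = 0 (operand ≠ 0)
  (C ∧ ¬C) = min(0.1, 0) = 0
  ¬(C ∧ ¬C): Gödel ¬ of 0 = 1 (operand is 0)
  (¬C ⊃ ¬(C ∧ ¬C)): 0 ≤ 1, so result = 1
  (C ∨ (¬C ⊃ ¬(C ∧ ¬C))) = max(0.1, 1) = 1
  ¬(C ∨ (¬C ⊃ ¬(C ∧ ¬C))): Gödel ¬ of 1 = 0 (operand ≠ 0)
  (((¬B ∧ A) ∨ ¬C) ∨ ¬(C ∨ (¬C ⊃ ¬(C ∧ ¬C)))) = max(0, 0) = 0
  Gödel value = 0
Łukasiewicz evaluation:
  ¬B: Łukasiewicz ¬ gives 1 − 0.8 = 0.2
  (¬B ∧ A) = min(0.2, 0.2) = 0.2
  ¬C: Łukasiewicz ¬ gives 1 − 0.1 = 0.9
  ((¬B ∧ A) ∨ ¬C) = max(0.2, 0.9) = 0.9
  ¬C: Łukasiewicz ¬ gives 1 − 0.1 = 0.9
  ¬C: Łukasiewicz ¬ gives 1 − 0.1 = 0.9
  (C ∧ ¬C) = min(0.1, 0.9) = 0.1
  ¬(C ∧ ¬C): Łukasiewicz ¬ gives 1 − 0.1 = 0.9
  (¬C ⊃ ¬(C ∧ ¬C)): min(1, 1 − 0.9 + 0.9) = 1
  (C ∨ (¬C ⊃ ¬(C ∧ ¬C))) = max(0.1, 1) = 1
  ¬(C ∨ (¬C ⊃ ¬(C ∧ ¬C))): Łukasiewicz ¬ gives 1 − 1 = 0
  (((¬B ∧ A) ∨ ¬C) ∨ ¬(C ∨ (¬C ⊃ ¬(C ∧ ¬C)))) = max(0.9, 0) = 0.9
  Łukasiewicz value = 0.9
Difference: 0 − 0.9 = -0.90

-0.90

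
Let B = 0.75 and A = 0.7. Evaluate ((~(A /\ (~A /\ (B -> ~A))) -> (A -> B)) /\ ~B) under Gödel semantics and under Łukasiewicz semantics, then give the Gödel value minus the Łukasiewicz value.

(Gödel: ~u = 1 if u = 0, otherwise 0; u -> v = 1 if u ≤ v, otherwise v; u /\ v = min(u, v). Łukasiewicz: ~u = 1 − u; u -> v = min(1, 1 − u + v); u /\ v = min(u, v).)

-0.25

Gödel evaluation:
  ~A: Gödel ¬ of 0.7 = 0 (operand ≠ 0)
  ~A: Gödel ¬ of 0.7 = 0 (operand ≠ 0)
  (B -> ~A): 0.75 > 0, so result = 0
  (~A /\ (B -> ~A)) = min(0, 0) = 0
  (A /\ (~A /\ (B -> ~A))) = min(0.7, 0) = 0
  ~(A /\ (~A /\ (B -> ~A))): Gödel ¬ of 0 = 1 (operand is 0)
  (A -> B): 0.7 ≤ 0.75, so result = 1
  (~(A /\ (~A /\ (B -> ~A))) -> (A -> B)): 1 ≤ 1, so result = 1
  ~B: Gödel ¬ of 0.75 = 0 (operand ≠ 0)
  ((~(A /\ (~A /\ (B -> ~A))) -> (A -> B)) /\ ~B) = min(1, 0) = 0
  Gödel value = 0
Łukasiewicz evaluation:
  ~A: Łukasiewicz ¬ gives 1 − 0.7 = 0.3
  ~A: Łukasiewicz ¬ gives 1 − 0.7 = 0.3
  (B -> ~A): min(1, 1 − 0.75 + 0.3) = 0.55
  (~A /\ (B -> ~A)) = min(0.3, 0.55) = 0.3
  (A /\ (~A /\ (B -> ~A))) = min(0.7, 0.3) = 0.3
  ~(A /\ (~A /\ (B -> ~A))): Łukasiewicz ¬ gives 1 − 0.3 = 0.7
  (A -> B): min(1, 1 − 0.7 + 0.75) = 1
  (~(A /\ (~A /\ (B -> ~A))) -> (A -> B)): min(1, 1 − 0.7 + 1) = 1
  ~B: Łukasiewicz ¬ gives 1 − 0.75 = 0.25
  ((~(A /\ (~A /\ (B -> ~A))) -> (A -> B)) /\ ~B) = min(1, 0.25) = 0.25
  Łukasiewicz value = 0.25
Difference: 0 − 0.25 = -0.25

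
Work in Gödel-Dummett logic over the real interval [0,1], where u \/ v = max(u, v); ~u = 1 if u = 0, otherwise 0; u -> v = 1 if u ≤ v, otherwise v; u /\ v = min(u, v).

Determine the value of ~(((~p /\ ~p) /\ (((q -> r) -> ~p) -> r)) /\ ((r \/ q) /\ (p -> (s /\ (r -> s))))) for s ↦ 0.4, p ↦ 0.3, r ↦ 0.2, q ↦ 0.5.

1.00

~p: Gödel ¬ of 0.3 = 0 (operand ≠ 0)
~p: Gödel ¬ of 0.3 = 0 (operand ≠ 0)
(~p /\ ~p) = min(0, 0) = 0
(q -> r): 0.5 > 0.2, so result = 0.2
~p: Gödel ¬ of 0.3 = 0 (operand ≠ 0)
((q -> r) -> ~p): 0.2 > 0, so result = 0
(((q -> r) -> ~p) -> r): 0 ≤ 0.2, so result = 1
((~p /\ ~p) /\ (((q -> r) -> ~p) -> r)) = min(0, 1) = 0
(r \/ q) = max(0.2, 0.5) = 0.5
(r -> s): 0.2 ≤ 0.4, so result = 1
(s /\ (r -> s)) = min(0.4, 1) = 0.4
(p -> (s /\ (r -> s))): 0.3 ≤ 0.4, so result = 1
((r \/ q) /\ (p -> (s /\ (r -> s)))) = min(0.5, 1) = 0.5
(((~p /\ ~p) /\ (((q -> r) -> ~p) -> r)) /\ ((r \/ q) /\ (p -> (s /\ (r -> s))))) = min(0, 0.5) = 0
~(((~p /\ ~p) /\ (((q -> r) -> ~p) -> r)) /\ ((r \/ q) /\ (p -> (s /\ (r -> s))))): Gödel ¬ of 0 = 1 (operand is 0)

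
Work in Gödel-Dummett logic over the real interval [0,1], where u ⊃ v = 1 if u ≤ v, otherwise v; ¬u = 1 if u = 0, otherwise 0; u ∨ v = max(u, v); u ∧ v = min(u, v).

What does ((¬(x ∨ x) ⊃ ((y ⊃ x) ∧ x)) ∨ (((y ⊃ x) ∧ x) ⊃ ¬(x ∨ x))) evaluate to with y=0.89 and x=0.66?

1.00

(x ∨ x) = max(0.66, 0.66) = 0.66
¬(x ∨ x): Gödel ¬ of 0.66 = 0 (operand ≠ 0)
(y ⊃ x): 0.89 > 0.66, so result = 0.66
((y ⊃ x) ∧ x) = min(0.66, 0.66) = 0.66
(¬(x ∨ x) ⊃ ((y ⊃ x) ∧ x)): 0 ≤ 0.66, so result = 1
(y ⊃ x): 0.89 > 0.66, so result = 0.66
((y ⊃ x) ∧ x) = min(0.66, 0.66) = 0.66
(x ∨ x) = max(0.66, 0.66) = 0.66
¬(x ∨ x): Gödel ¬ of 0.66 = 0 (operand ≠ 0)
(((y ⊃ x) ∧ x) ⊃ ¬(x ∨ x)): 0.66 > 0, so result = 0
((¬(x ∨ x) ⊃ ((y ⊃ x) ∧ x)) ∨ (((y ⊃ x) ∧ x) ⊃ ¬(x ∨ x))) = max(1, 0) = 1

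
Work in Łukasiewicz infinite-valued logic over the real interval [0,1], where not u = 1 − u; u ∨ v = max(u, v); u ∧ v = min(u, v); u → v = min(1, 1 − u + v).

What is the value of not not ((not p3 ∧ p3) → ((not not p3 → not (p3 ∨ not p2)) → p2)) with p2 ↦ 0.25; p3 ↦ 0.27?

1.00

not p3: Łukasiewicz ¬ gives 1 − 0.27 = 0.73
(not p3 ∧ p3) = min(0.73, 0.27) = 0.27
not p3: Łukasiewicz ¬ gives 1 − 0.27 = 0.73
not not p3: Łukasiewicz ¬ gives 1 − 0.73 = 0.27
not p2: Łukasiewicz ¬ gives 1 − 0.25 = 0.75
(p3 ∨ not p2) = max(0.27, 0.75) = 0.75
not (p3 ∨ not p2): Łukasiewicz ¬ gives 1 − 0.75 = 0.25
(not not p3 → not (p3 ∨ not p2)): min(1, 1 − 0.27 + 0.25) = 0.98
((not not p3 → not (p3 ∨ not p2)) → p2): min(1, 1 − 0.98 + 0.25) = 0.27
((not p3 ∧ p3) → ((not not p3 → not (p3 ∨ not p2)) → p2)): min(1, 1 − 0.27 + 0.27) = 1
not ((not p3 ∧ p3) → ((not not p3 → not (p3 ∨ not p2)) → p2)): Łukasiewicz ¬ gives 1 − 1 = 0
not not ((not p3 ∧ p3) → ((not not p3 → not (p3 ∨ not p2)) → p2)): Łukasiewicz ¬ gives 1 − 0 = 1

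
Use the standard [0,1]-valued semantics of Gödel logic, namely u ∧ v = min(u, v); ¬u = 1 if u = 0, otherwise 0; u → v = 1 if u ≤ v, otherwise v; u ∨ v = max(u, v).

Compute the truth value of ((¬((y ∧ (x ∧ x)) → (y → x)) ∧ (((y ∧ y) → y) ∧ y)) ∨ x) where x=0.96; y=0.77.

0.96

(x ∧ x) = min(0.96, 0.96) = 0.96
(y ∧ (x ∧ x)) = min(0.77, 0.96) = 0.77
(y → x): 0.77 ≤ 0.96, so result = 1
((y ∧ (x ∧ x)) → (y → x)): 0.77 ≤ 1, so result = 1
¬((y ∧ (x ∧ x)) → (y → x)): Gödel ¬ of 1 = 0 (operand ≠ 0)
(y ∧ y) = min(0.77, 0.77) = 0.77
((y ∧ y) → y): 0.77 ≤ 0.77, so result = 1
(((y ∧ y) → y) ∧ y) = min(1, 0.77) = 0.77
(¬((y ∧ (x ∧ x)) → (y → x)) ∧ (((y ∧ y) → y) ∧ y)) = min(0, 0.77) = 0
((¬((y ∧ (x ∧ x)) → (y → x)) ∧ (((y ∧ y) → y) ∧ y)) ∨ x) = max(0, 0.96) = 0.96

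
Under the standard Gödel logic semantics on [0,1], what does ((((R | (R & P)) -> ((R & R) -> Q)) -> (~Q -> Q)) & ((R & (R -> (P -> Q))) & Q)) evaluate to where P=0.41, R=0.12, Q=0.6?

(R & P) = min(0.12, 0.41) = 0.12
(R | (R & P)) = max(0.12, 0.12) = 0.12
(R & R) = min(0.12, 0.12) = 0.12
((R & R) -> Q): 0.12 ≤ 0.6, so result = 1
((R | (R & P)) -> ((R & R) -> Q)): 0.12 ≤ 1, so result = 1
~Q: Gödel ¬ of 0.6 = 0 (operand ≠ 0)
(~Q -> Q): 0 ≤ 0.6, so result = 1
(((R | (R & P)) -> ((R & R) -> Q)) -> (~Q -> Q)): 1 ≤ 1, so result = 1
(P -> Q): 0.41 ≤ 0.6, so result = 1
(R -> (P -> Q)): 0.12 ≤ 1, so result = 1
(R & (R -> (P -> Q))) = min(0.12, 1) = 0.12
((R & (R -> (P -> Q))) & Q) = min(0.12, 0.6) = 0.12
((((R | (R & P)) -> ((R & R) -> Q)) -> (~Q -> Q)) & ((R & (R -> (P -> Q))) & Q)) = min(1, 0.12) = 0.12

0.12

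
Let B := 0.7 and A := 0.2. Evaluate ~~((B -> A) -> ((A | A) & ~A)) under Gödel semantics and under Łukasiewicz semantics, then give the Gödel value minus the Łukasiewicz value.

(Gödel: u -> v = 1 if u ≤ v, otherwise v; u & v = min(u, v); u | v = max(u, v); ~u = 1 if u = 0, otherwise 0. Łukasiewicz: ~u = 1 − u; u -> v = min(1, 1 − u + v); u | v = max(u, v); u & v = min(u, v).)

-0.70

Gödel evaluation:
  (B -> A): 0.7 > 0.2, so result = 0.2
  (A | A) = max(0.2, 0.2) = 0.2
  ~A: Gödel ¬ of 0.2 = 0 (operand ≠ 0)
  ((A | A) & ~A) = min(0.2, 0) = 0
  ((B -> A) -> ((A | A) & ~A)): 0.2 > 0, so result = 0
  ~((B -> A) -> ((A | A) & ~A)): Gödel ¬ of 0 = 1 (operand is 0)
  ~~((B -> A) -> ((A | A) & ~A)): Gödel ¬ of 1 = 0 (operand ≠ 0)
  Gödel value = 0
Łukasiewicz evaluation:
  (B -> A): min(1, 1 − 0.7 + 0.2) = 0.5
  (A | A) = max(0.2, 0.2) = 0.2
  ~A: Łukasiewicz ¬ gives 1 − 0.2 = 0.8
  ((A | A) & ~A) = min(0.2, 0.8) = 0.2
  ((B -> A) -> ((A | A) & ~A)): min(1, 1 − 0.5 + 0.2) = 0.7
  ~((B -> A) -> ((A | A) & ~A)): Łukasiewicz ¬ gives 1 − 0.7 = 0.3
  ~~((B -> A) -> ((A | A) & ~A)): Łukasiewicz ¬ gives 1 − 0.3 = 0.7
  Łukasiewicz value = 0.7
Difference: 0 − 0.7 = -0.70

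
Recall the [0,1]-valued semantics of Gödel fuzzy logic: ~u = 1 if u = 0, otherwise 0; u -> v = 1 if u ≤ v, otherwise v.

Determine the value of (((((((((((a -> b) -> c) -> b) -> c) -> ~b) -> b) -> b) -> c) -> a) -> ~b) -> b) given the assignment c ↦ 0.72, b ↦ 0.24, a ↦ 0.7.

(a -> b): 0.7 > 0.24, so result = 0.24
((a -> b) -> c): 0.24 ≤ 0.72, so result = 1
(((a -> b) -> c) -> b): 1 > 0.24, so result = 0.24
((((a -> b) -> c) -> b) -> c): 0.24 ≤ 0.72, so result = 1
~b: Gödel ¬ of 0.24 = 0 (operand ≠ 0)
(((((a -> b) -> c) -> b) -> c) -> ~b): 1 > 0, so result = 0
((((((a -> b) -> c) -> b) -> c) -> ~b) -> b): 0 ≤ 0.24, so result = 1
(((((((a -> b) -> c) -> b) -> c) -> ~b) -> b) -> b): 1 > 0.24, so result = 0.24
((((((((a -> b) -> c) -> b) -> c) -> ~b) -> b) -> b) -> c): 0.24 ≤ 0.72, so result = 1
(((((((((a -> b) -> c) -> b) -> c) -> ~b) -> b) -> b) -> c) -> a): 1 > 0.7, so result = 0.7
~b: Gödel ¬ of 0.24 = 0 (operand ≠ 0)
((((((((((a -> b) -> c) -> b) -> c) -> ~b) -> b) -> b) -> c) -> a) -> ~b): 0.7 > 0, so result = 0
(((((((((((a -> b) -> c) -> b) -> c) -> ~b) -> b) -> b) -> c) -> a) -> ~b) -> b): 0 ≤ 0.24, so result = 1

1.00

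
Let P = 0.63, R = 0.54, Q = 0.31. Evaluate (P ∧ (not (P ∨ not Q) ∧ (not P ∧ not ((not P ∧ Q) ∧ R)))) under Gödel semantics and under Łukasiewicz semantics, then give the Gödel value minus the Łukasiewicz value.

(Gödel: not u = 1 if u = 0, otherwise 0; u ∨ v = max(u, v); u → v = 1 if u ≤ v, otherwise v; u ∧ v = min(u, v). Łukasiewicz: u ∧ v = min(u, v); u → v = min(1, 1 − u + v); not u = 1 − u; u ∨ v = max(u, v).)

-0.31

Gödel evaluation:
  not Q: Gödel ¬ of 0.31 = 0 (operand ≠ 0)
  (P ∨ not Q) = max(0.63, 0) = 0.63
  not (P ∨ not Q): Gödel ¬ of 0.63 = 0 (operand ≠ 0)
  not P: Gödel ¬ of 0.63 = 0 (operand ≠ 0)
  not P: Gödel ¬ of 0.63 = 0 (operand ≠ 0)
  (not P ∧ Q) = min(0, 0.31) = 0
  ((not P ∧ Q) ∧ R) = min(0, 0.54) = 0
  not ((not P ∧ Q) ∧ R): Gödel ¬ of 0 = 1 (operand is 0)
  (not P ∧ not ((not P ∧ Q) ∧ R)) = min(0, 1) = 0
  (not (P ∨ not Q) ∧ (not P ∧ not ((not P ∧ Q) ∧ R))) = min(0, 0) = 0
  (P ∧ (not (P ∨ not Q) ∧ (not P ∧ not ((not P ∧ Q) ∧ R)))) = min(0.63, 0) = 0
  Gödel value = 0
Łukasiewicz evaluation:
  not Q: Łukasiewicz ¬ gives 1 − 0.31 = 0.69
  (P ∨ not Q) = max(0.63, 0.69) = 0.69
  not (P ∨ not Q): Łukasiewicz ¬ gives 1 − 0.69 = 0.31
  not P: Łukasiewicz ¬ gives 1 − 0.63 = 0.37
  not P: Łukasiewicz ¬ gives 1 − 0.63 = 0.37
  (not P ∧ Q) = min(0.37, 0.31) = 0.31
  ((not P ∧ Q) ∧ R) = min(0.31, 0.54) = 0.31
  not ((not P ∧ Q) ∧ R): Łukasiewicz ¬ gives 1 − 0.31 = 0.69
  (not P ∧ not ((not P ∧ Q) ∧ R)) = min(0.37, 0.69) = 0.37
  (not (P ∨ not Q) ∧ (not P ∧ not ((not P ∧ Q) ∧ R))) = min(0.31, 0.37) = 0.31
  (P ∧ (not (P ∨ not Q) ∧ (not P ∧ not ((not P ∧ Q) ∧ R)))) = min(0.63, 0.31) = 0.31
  Łukasiewicz value = 0.31
Difference: 0 − 0.31 = -0.31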